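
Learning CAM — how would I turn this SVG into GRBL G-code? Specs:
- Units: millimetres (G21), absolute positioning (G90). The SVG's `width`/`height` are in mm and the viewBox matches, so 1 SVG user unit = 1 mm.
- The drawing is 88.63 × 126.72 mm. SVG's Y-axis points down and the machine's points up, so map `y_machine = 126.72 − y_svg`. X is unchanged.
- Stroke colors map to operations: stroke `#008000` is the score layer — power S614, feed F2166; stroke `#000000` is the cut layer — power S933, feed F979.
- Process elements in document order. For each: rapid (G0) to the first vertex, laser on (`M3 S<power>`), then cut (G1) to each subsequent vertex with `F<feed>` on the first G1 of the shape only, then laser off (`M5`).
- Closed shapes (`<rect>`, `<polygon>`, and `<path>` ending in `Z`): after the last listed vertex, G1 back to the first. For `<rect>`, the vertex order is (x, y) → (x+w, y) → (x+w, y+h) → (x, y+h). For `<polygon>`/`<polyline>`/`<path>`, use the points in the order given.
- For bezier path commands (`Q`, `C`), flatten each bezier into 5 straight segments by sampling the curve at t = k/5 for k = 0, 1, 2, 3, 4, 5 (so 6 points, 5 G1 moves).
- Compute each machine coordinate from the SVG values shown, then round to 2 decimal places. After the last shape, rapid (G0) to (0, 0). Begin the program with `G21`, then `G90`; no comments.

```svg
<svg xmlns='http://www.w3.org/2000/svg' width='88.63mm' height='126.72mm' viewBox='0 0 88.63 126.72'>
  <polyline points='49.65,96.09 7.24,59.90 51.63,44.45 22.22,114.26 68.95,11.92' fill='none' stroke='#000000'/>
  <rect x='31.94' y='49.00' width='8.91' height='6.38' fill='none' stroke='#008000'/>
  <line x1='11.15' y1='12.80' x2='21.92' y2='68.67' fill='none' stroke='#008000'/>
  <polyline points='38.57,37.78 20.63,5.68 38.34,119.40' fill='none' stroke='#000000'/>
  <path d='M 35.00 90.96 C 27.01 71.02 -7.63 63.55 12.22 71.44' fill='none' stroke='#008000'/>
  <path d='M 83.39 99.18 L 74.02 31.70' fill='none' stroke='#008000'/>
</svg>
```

1 u = 1 mm; y_m = 126.72 − y.

[1] `<polyline>` open polyline, #000000→cut S933 F979: (49.65,30.63) → (7.24,66.82) → (51.63,82.27) → (22.22,12.46) → (68.95,114.80)

[2] `<rect>` rectangle, #008000→score S614 F2166: (31.94,77.72) → (40.85,77.72) → (40.85,71.34) → (31.94,71.34) → (31.94,77.72) (closed)

[3] `<line>` line segment, #008000→score S614 F2166: (11.15,113.92) → (21.92,58.05)

[4] `<polyline>` open polyline, #000000→cut S933 F979: (38.57,88.94) → (20.63,121.04) → (38.34,7.32)

[5] `<path>` cubic bezier, #008000→score S614 F2166: (35.00,35.76) → (27.66,46.20) → (17.81,53.52) → (9.36,57.56) → (6.20,58.19) → (12.22,55.28)

[6] `<path>` line segment, #008000→score S614 F2166: (83.39,27.54) → (74.02,95.02)

G21
G90
G0 X49.65 Y30.63
M3 S933
G1 X7.24 Y66.82 F979
G1 X51.63 Y82.27
G1 X22.22 Y12.46
G1 X68.95 Y114.80
M5
G0 X31.94 Y77.72
M3 S614
G1 X40.85 Y77.72 F2166
G1 X40.85 Y71.34
G1 X31.94 Y71.34
G1 X31.94 Y77.72
M5
G0 X11.15 Y113.92
M3 S614
G1 X21.92 Y58.05 F2166
M5
G0 X38.57 Y88.94
M3 S933
G1 X20.63 Y121.04 F979
G1 X38.34 Y7.32
M5
G0 X35.00 Y35.76
M3 S614
G1 X27.66 Y46.20 F2166
G1 X17.81 Y53.52
G1 X9.36 Y57.56
G1 X6.20 Y58.19
G1 X12.22 Y55.28
M5
G0 X83.39 Y27.54
M3 S614
G1 X74.02 Y95.02 F2166
M5
G0 X0.00 Y0.00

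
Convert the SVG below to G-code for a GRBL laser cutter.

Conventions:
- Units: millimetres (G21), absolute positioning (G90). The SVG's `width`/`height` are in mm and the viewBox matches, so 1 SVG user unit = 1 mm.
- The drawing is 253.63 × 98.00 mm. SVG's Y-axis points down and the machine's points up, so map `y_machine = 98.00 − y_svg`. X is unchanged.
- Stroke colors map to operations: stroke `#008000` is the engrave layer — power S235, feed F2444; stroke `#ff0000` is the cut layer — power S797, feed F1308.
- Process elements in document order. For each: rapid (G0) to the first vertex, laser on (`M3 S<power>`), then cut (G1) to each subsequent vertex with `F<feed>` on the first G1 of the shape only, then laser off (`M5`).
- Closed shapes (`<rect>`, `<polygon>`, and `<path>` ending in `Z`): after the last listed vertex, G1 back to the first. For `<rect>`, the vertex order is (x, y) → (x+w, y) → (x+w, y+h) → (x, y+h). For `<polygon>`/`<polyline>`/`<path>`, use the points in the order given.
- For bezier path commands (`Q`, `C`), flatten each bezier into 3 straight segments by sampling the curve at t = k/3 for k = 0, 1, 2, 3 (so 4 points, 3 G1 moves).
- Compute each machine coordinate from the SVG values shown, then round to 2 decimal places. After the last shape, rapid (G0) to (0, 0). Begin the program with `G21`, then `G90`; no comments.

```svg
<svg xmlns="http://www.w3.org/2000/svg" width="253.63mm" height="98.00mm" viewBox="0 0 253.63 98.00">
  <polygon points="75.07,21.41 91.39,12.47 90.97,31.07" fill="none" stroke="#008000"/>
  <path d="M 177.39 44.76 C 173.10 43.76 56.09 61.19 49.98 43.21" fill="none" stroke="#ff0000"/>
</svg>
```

Since the viewBox matches the mm dimensions, user units are millimetres directly. The only transform is the Y-flip y_m = 98.00 − y_svg.

Shape 1 is a regular polygon drawn with `<polygon>`. Its stroke #008000 means engrave at S235, F2444. After flipping Y the toolpath is (75.07,76.59) → (91.39,85.53) → (90.97,66.93) → (75.07,76.59), returning to the start.

Shape 2 is a cubic bezier drawn with `<path>`. Its stroke #ff0000 means cut at S797, F1308. After flipping Y the toolpath is (177.39,53.24) → (143.81,50.09) → (84.77,46.62) → (49.98,54.79).

G21
G90
G0 X75.07 Y76.59
M3 S235
G1 X91.39 Y85.53 F2444
G1 X90.97 Y66.93
G1 X75.07 Y76.59
M5
G0 X177.39 Y53.24
M3 S797
G1 X143.81 Y50.09 F1308
G1 X84.77 Y46.62
G1 X49.98 Y54.79
M5
G0 X0.00 Y0.00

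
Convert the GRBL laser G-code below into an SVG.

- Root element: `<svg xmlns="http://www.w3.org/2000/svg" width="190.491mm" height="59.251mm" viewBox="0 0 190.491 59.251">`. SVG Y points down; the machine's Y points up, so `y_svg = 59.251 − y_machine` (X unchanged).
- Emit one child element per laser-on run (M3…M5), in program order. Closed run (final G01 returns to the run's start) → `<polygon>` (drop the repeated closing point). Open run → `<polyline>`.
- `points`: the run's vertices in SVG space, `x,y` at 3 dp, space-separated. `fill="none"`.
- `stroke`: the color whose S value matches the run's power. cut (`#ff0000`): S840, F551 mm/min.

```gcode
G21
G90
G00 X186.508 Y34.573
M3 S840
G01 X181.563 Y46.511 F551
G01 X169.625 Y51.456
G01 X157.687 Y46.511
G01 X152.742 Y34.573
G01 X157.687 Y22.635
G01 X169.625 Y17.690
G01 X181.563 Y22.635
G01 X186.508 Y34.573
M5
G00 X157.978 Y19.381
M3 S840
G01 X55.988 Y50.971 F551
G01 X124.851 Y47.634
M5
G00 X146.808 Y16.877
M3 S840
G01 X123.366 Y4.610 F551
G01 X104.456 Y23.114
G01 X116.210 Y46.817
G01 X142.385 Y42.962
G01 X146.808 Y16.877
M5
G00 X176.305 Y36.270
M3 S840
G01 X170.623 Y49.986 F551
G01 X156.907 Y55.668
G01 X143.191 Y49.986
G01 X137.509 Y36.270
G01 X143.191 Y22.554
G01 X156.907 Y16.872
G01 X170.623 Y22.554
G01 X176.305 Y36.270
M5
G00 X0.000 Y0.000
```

<svg xmlns="http://www.w3.org/2000/svg" width="190.491mm" height="59.251mm" viewBox="0 0 190.491 59.251">
  <polygon points="186.508,24.678 181.563,12.740 169.625,7.795 157.687,12.740 152.742,24.678 157.687,36.616 169.625,41.561 181.563,36.616" fill="none" stroke="#ff0000"/>
  <polyline points="157.978,39.870 55.988,8.280 124.851,11.617" fill="none" stroke="#ff0000"/>
  <polygon points="146.808,42.374 123.366,54.641 104.456,36.137 116.210,12.434 142.385,16.289" fill="none" stroke="#ff0000"/>
  <polygon points="176.305,22.981 170.623,9.265 156.907,3.583 143.191,9.265 137.509,22.981 143.191,36.697 156.907,42.379 170.623,36.697" fill="none" stroke="#ff0000"/>
</svg>

Each laser-on run becomes one SVG element. Flip Y back into SVG space with y_svg = 59.251 − y_machine. Every run uses S840, so all elements get stroke `#ff0000` (cut).

Run 1: The run returns to its start, so emit a `<polygon>` with points (Y-flipped): 186.508,24.678 181.563,12.740 169.625,7.795 157.687,12.740 152.742,24.678 157.687,36.616 169.625,41.561 181.563,36.616.

Run 2: The run is open, so emit a `<polyline>` with points (Y-flipped): 157.978,39.870 55.988,8.280 124.851,11.617.

Run 3: The run returns to its start, so emit a `<polygon>` with points (Y-flipped): 146.808,42.374 123.366,54.641 104.456,36.137 116.210,12.434 142.385,16.289.

Run 4: The run returns to its start, so emit a `<polygon>` with points (Y-flipped): 176.305,22.981 170.623,9.265 156.907,3.583 143.191,9.265 137.509,22.981 143.191,36.697 156.907,42.379 170.623,36.697.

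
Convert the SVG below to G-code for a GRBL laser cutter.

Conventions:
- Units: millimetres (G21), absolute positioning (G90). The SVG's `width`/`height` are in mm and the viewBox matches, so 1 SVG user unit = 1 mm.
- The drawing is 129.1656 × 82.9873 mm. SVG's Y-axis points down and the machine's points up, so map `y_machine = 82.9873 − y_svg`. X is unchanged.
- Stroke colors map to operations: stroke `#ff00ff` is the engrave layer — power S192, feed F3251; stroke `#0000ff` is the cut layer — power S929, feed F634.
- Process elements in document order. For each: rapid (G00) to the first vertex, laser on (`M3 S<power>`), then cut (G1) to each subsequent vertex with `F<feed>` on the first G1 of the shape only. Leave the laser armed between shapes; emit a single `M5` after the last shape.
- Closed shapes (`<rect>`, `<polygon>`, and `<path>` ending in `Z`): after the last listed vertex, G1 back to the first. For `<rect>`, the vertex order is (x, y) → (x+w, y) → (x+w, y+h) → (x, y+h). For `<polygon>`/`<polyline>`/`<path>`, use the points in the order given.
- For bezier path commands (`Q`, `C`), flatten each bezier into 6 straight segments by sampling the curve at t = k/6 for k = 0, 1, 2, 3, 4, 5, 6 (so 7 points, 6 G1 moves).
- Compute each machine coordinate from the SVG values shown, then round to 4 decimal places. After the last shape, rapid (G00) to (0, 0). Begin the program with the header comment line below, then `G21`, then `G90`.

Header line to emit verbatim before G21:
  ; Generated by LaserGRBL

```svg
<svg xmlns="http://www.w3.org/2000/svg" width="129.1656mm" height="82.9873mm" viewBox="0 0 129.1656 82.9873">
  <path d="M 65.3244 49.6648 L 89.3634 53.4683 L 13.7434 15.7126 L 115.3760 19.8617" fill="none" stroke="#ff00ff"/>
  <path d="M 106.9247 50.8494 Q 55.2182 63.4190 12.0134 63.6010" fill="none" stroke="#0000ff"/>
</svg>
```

; Generated by LaserGRBL
G21
G90
G00 X65.3244 Y33.3225
M3 S192
G1 X89.3634 Y29.5190 F3251
G1 X13.7434 Y67.2747
G1 X115.3760 Y63.1256
G00 X106.9247 Y32.1379
M3 S929
G1 X89.9254 Y28.2921 F634
G1 X73.3983 Y25.1346
G1 X57.3436 Y22.6652
G1 X41.7612 Y20.8840
G1 X26.6512 Y19.7911
G1 X12.0134 Y19.3863
M5
G00 X0.0000 Y0.0000

Since the viewBox matches the mm dimensions, user units are millimetres directly. The only transform is the Y-flip y_m = 82.9873 − y_svg.

Shape 1 is a open polyline drawn with `<path>`. Its stroke #ff00ff means engrave at S192, F3251. After flipping Y the toolpath is (65.3244,33.3225) → (89.3634,29.5190) → (13.7434,67.2747) → (115.3760,63.1256).

Shape 2 is a quadratic bezier drawn with `<path>`. Its stroke #0000ff means cut at S929, F634. After flipping Y the toolpath is (106.9247,32.1379) → (89.9254,28.2921) → (73.3983,25.1346) → (57.3436,22.6652) → (41.7612,20.8840) → (26.6512,19.7911) → (12.0134,19.3863).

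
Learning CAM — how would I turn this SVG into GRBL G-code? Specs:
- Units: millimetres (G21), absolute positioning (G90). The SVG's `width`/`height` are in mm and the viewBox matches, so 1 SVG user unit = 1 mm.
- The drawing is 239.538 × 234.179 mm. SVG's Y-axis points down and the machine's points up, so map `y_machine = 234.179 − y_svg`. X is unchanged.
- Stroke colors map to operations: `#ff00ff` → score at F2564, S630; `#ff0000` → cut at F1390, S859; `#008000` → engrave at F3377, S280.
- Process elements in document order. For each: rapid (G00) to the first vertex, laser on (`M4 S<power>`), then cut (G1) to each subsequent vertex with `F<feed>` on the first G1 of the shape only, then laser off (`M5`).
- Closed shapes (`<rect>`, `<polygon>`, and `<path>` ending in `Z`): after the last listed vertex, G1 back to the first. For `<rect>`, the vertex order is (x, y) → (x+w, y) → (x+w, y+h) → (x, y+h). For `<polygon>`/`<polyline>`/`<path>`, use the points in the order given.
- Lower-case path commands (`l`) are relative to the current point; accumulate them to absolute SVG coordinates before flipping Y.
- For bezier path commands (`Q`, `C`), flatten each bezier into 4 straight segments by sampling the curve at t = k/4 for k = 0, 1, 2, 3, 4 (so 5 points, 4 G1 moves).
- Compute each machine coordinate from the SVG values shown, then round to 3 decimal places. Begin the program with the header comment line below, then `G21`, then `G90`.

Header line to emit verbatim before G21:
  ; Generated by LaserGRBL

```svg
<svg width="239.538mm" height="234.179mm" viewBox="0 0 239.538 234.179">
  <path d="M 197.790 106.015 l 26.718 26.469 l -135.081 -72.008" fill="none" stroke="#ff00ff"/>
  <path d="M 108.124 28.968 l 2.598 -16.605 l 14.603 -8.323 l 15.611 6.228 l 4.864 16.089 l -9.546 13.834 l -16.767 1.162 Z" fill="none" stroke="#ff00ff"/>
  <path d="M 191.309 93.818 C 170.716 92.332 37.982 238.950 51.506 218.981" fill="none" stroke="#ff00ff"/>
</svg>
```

; Generated by LaserGRBL
G21
G90
G00 X197.790 Y128.164
M4 S630
G1 X224.508 Y101.695 F2564
G1 X89.427 Y173.703
M5
G00 X108.124 Y205.211
M4 S630
G1 X110.722 Y221.816 F2564
G1 X125.325 Y230.139
G1 X140.936 Y223.911
G1 X145.800 Y207.822
G1 X136.254 Y193.988
G1 X119.487 Y192.826
G1 X108.124 Y205.211
M5
G00 X191.309 Y140.361
M4 S630
G1 X158.875 Y118.623 F2564
G1 X108.614 Y70.848
G1 X64.749 Y26.539
G1 X51.506 Y15.198
M5

Since the viewBox matches the mm dimensions, user units are millimetres directly. The only transform is the Y-flip y_m = 234.179 − y_svg.

Shape 1 is a open polyline drawn with `<path>`. Its stroke #ff00ff means score at S630, F2564. After flipping Y the toolpath is (197.790,128.164) → (224.508,101.695) → (89.427,173.703).

Shape 2 is a regular polygon drawn with `<path>`. Its stroke #ff00ff means score at S630, F2564. After flipping Y the toolpath is (108.124,205.211) → (110.722,221.816) → (125.325,230.139) → (140.936,223.911) → (145.800,207.822) → (136.254,193.988) → (119.487,192.826) → (108.124,205.211), returning to the start.

Shape 3 is a cubic bezier drawn with `<path>`. Its stroke #ff00ff means score at S630, F2564. After flipping Y the toolpath is (191.309,140.361) → (158.875,118.623) → (108.614,70.848) → (64.749,26.539) → (51.506,15.198).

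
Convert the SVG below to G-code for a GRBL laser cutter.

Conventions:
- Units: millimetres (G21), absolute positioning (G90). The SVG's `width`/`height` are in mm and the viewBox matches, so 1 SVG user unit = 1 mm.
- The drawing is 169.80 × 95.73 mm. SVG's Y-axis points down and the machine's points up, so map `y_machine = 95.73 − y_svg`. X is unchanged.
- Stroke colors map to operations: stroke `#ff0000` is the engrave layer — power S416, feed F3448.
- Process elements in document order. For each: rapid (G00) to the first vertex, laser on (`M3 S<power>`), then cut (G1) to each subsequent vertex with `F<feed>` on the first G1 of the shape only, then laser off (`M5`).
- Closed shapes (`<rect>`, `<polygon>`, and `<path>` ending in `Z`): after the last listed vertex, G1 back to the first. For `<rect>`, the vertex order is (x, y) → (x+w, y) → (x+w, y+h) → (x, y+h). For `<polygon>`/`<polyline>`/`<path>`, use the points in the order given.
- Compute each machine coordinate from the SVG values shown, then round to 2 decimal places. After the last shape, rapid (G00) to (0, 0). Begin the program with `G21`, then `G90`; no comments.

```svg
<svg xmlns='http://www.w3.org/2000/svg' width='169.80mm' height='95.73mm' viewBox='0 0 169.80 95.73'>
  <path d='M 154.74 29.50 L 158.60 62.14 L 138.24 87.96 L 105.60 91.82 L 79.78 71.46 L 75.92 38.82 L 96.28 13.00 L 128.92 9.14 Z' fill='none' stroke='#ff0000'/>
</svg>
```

Since the viewBox matches the mm dimensions, user units are millimetres directly. The only transform is the Y-flip y_m = 95.73 − y_svg.

Shape 1 is a regular polygon drawn with `<path>`. Its stroke #ff0000 means engrave at S416, F3448. After flipping Y the toolpath is (154.74,66.23) → (158.60,33.59) → (138.24,7.77) → (105.60,3.91) → (79.78,24.27) → (75.92,56.91) → (96.28,82.73) → (128.92,86.59) → (154.74,66.23), returning to the start.

G21
G90
G00 X154.74 Y66.23
M3 S416
G1 X158.60 Y33.59 F3448
G1 X138.24 Y7.77
G1 X105.60 Y3.91
G1 X79.78 Y24.27
G1 X75.92 Y56.91
G1 X96.28 Y82.73
G1 X128.92 Y86.59
G1 X154.74 Y66.23
M5
G00 X0.00 Y0.00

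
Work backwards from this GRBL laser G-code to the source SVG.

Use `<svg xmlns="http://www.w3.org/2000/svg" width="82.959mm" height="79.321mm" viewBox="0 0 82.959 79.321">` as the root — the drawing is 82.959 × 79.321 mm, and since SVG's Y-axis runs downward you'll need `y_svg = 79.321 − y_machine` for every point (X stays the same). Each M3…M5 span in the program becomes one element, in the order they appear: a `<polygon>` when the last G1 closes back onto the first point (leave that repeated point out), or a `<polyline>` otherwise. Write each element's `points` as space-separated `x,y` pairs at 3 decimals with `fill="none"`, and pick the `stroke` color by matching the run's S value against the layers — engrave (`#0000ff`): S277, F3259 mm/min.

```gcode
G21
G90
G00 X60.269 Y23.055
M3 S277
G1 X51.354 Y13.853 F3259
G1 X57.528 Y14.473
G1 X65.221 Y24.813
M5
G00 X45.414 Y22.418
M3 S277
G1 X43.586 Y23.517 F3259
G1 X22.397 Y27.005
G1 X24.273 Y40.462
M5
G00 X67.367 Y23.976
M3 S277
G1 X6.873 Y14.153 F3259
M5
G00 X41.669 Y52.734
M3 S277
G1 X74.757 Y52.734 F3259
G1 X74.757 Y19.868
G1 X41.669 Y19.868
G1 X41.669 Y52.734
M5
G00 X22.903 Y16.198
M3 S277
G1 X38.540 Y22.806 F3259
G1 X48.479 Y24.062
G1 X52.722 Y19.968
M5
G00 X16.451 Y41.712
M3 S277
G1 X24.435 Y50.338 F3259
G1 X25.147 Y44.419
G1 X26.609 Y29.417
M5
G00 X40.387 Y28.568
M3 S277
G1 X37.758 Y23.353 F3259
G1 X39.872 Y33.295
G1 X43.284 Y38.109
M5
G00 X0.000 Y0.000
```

Each laser-on run becomes one SVG element. Flip Y back into SVG space with y_svg = 79.321 − y_machine. Every run uses S277, so all elements get stroke `#0000ff` (engrave).

Run 1: The run is open, so emit a `<polyline>` with points (Y-flipped): 60.269,56.266 51.354,65.468 57.528,64.848 65.221,54.508.

Run 2: The run is open, so emit a `<polyline>` with points (Y-flipped): 45.414,56.903 43.586,55.804 22.397,52.316 24.273,38.859.

Run 3: The run is open, so emit a `<polyline>` with points (Y-flipped): 67.367,55.345 6.873,65.168.

Run 4: The run returns to its start, so emit a `<polygon>` with points (Y-flipped): 41.669,26.587 74.757,26.587 74.757,59.453 41.669,59.453.

Run 5: The run is open, so emit a `<polyline>` with points (Y-flipped): 22.903,63.123 38.540,56.515 48.479,55.259 52.722,59.353.

Run 6: The run is open, so emit a `<polyline>` with points (Y-flipped): 16.451,37.609 24.435,28.983 25.147,34.902 26.609,49.904.

Run 7: The run is open, so emit a `<polyline>` with points (Y-flipped): 40.387,50.753 37.758,55.968 39.872,46.026 43.284,41.212.

<svg xmlns="http://www.w3.org/2000/svg" width="82.959mm" height="79.321mm" viewBox="0 0 82.959 79.321">
  <polyline points="60.269,56.266 51.354,65.468 57.528,64.848 65.221,54.508" fill="none" stroke="#0000ff"/>
  <polyline points="45.414,56.903 43.586,55.804 22.397,52.316 24.273,38.859" fill="none" stroke="#0000ff"/>
  <polyline points="67.367,55.345 6.873,65.168" fill="none" stroke="#0000ff"/>
  <polygon points="41.669,26.587 74.757,26.587 74.757,59.453 41.669,59.453" fill="none" stroke="#0000ff"/>
  <polyline points="22.903,63.123 38.540,56.515 48.479,55.259 52.722,59.353" fill="none" stroke="#0000ff"/>
  <polyline points="16.451,37.609 24.435,28.983 25.147,34.902 26.609,49.904" fill="none" stroke="#0000ff"/>
  <polyline points="40.387,50.753 37.758,55.968 39.872,46.026 43.284,41.212" fill="none" stroke="#0000ff"/>
</svg>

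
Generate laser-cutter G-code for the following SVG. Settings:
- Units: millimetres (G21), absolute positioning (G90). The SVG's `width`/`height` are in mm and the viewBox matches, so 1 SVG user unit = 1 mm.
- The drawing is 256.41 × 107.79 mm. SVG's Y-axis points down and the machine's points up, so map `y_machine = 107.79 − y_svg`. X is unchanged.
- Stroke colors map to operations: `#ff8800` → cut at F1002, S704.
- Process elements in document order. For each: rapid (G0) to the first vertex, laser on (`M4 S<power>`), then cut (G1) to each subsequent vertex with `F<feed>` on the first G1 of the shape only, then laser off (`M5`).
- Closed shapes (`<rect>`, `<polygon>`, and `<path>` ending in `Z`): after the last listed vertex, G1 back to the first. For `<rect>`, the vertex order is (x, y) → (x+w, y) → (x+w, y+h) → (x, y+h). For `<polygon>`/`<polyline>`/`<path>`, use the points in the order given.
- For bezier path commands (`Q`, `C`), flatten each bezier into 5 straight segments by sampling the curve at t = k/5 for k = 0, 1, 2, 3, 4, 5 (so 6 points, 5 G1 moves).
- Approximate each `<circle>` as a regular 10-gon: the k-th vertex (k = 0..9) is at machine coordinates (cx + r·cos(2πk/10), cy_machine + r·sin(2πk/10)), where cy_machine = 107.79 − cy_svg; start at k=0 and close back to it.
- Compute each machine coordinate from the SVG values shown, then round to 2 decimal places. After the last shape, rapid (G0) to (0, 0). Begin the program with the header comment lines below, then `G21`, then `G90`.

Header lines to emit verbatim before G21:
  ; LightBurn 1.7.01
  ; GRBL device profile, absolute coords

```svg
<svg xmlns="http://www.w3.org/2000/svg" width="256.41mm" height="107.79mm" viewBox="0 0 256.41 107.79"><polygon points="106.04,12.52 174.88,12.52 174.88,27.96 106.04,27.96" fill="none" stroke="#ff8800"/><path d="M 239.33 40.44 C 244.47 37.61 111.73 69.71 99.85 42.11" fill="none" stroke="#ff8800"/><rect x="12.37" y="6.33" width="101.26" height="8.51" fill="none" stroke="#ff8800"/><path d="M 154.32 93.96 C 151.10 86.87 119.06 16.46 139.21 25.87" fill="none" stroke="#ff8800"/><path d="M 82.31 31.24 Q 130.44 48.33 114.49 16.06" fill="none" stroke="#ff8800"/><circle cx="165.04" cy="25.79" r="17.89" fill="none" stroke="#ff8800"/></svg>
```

viewBox `0 0 256.41 107.79` with mm width/height → 1 unit = 1 mm. Flip: y_m = 107.79 − y_svg.

**Shape 1** — `<polygon>` rectangle, stroke `#ff8800` → cut (S704, F1002). Machine vertices: (106.04,95.27) → (174.88,95.27) → (174.88,79.83) → (106.04,79.83) → (106.04,95.27). Closed: final G1 returns to the first vertex.

**Shape 2** — `<path>` cubic bezier, stroke `#ff8800` → cut (S704, F1002). Control points (SVG): P0=(239.33,40.44), P1=(244.47,37.61), P2=(111.73,69.71), P3=(99.85,42.11); sampled at t=k/5. Machine vertices: (239.33,67.35) → (227.94,65.61) → (195.87,60.04) → (155.56,55.16) → (119.41,55.53) → (99.85,65.68). Open path.

**Shape 3** — `<rect>` rectangle, stroke `#ff8800` → cut (S704, F1002). Machine vertices: (12.37,101.46) → (113.63,101.46) → (113.63,92.95) → (12.37,92.95) → (12.37,101.46). Closed: final G1 returns to the first vertex.

**Shape 4** — `<path>` cubic bezier, stroke `#ff8800` → cut (S704, F1002). Control points (SVG): P0=(154.32,93.96), P1=(151.10,86.87), P2=(119.06,16.46), P3=(139.21,25.87); sampled at t=k/5. Machine vertices: (154.32,13.83) → (149.58,24.54) → (141.81,43.57) → (134.90,64.06) → (132.73,79.13) → (139.21,81.92). Open path.

**Shape 5** — `<path>` quadratic bezier, stroke `#ff8800` → cut (S704, F1002). Control points (SVG): P0=(82.31,31.24), P1=(130.44,48.33), P2=(114.49,16.06); sampled at t=k/5. Machine vertices: (82.31,76.55) → (99.00,71.69) → (110.56,70.78) → (117.00,73.81) → (118.31,80.80) → (114.49,91.73). Open path.

**Shape 6** — `<circle>` circle, stroke `#ff8800` → cut (S704, F1002). Machine vertices: (182.93,82.00) → (179.51,92.52) → (170.57,99.01) → (159.51,99.01) → (150.57,92.52) → (147.15,82.00) → (150.57,71.48) → (159.51,64.99) → (170.57,64.99) → (179.51,71.48) → (182.93,82.00). Closed: final G1 returns to the first vertex.

; LightBurn 1.7.01
; GRBL device profile, absolute coords
G21
G90
G0 X106.04 Y95.27
M4 S704
G1 X174.88 Y95.27 F1002
G1 X174.88 Y79.83
G1 X106.04 Y79.83
G1 X106.04 Y95.27
M5
G0 X239.33 Y67.35
M4 S704
G1 X227.94 Y65.61 F1002
G1 X195.87 Y60.04
G1 X155.56 Y55.16
G1 X119.41 Y55.53
G1 X99.85 Y65.68
M5
G0 X12.37 Y101.46
M4 S704
G1 X113.63 Y101.46 F1002
G1 X113.63 Y92.95
G1 X12.37 Y92.95
G1 X12.37 Y101.46
M5
G0 X154.32 Y13.83
M4 S704
G1 X149.58 Y24.54 F1002
G1 X141.81 Y43.57
G1 X134.90 Y64.06
G1 X132.73 Y79.13
G1 X139.21 Y81.92
M5
G0 X82.31 Y76.55
M4 S704
G1 X99.00 Y71.69 F1002
G1 X110.56 Y70.78
G1 X117.00 Y73.81
G1 X118.31 Y80.80
G1 X114.49 Y91.73
M5
G0 X182.93 Y82.00
M4 S704
G1 X179.51 Y92.52 F1002
G1 X170.57 Y99.01
G1 X159.51 Y99.01
G1 X150.57 Y92.52
G1 X147.15 Y82.00
G1 X150.57 Y71.48
G1 X159.51 Y64.99
G1 X170.57 Y64.99
G1 X179.51 Y71.48
G1 X182.93 Y82.00
M5
G0 X0.00 Y0.00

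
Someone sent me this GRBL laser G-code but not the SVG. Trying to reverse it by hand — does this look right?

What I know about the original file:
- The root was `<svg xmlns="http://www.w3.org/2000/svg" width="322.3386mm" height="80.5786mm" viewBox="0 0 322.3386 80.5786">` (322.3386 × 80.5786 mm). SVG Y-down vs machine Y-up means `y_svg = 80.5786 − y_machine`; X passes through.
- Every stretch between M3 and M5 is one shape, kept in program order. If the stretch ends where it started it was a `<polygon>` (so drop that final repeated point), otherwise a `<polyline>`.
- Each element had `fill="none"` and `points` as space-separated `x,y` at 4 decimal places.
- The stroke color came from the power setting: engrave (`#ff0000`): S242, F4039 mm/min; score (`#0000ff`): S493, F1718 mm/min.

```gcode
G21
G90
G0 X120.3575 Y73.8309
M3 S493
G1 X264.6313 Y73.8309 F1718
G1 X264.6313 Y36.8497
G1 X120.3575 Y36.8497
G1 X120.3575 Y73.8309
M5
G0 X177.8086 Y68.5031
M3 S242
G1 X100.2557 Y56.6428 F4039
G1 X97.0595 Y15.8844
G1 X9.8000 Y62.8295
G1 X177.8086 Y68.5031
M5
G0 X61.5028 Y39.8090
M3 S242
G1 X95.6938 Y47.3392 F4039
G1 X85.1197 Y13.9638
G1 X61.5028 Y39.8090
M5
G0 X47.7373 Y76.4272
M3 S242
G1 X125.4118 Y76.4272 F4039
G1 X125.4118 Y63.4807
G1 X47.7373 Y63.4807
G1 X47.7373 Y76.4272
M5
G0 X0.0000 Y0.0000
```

<svg xmlns="http://www.w3.org/2000/svg" width="322.3386mm" height="80.5786mm" viewBox="0 0 322.3386 80.5786">
  <polygon points="120.3575,6.7477 264.6313,6.7477 264.6313,43.7289 120.3575,43.7289" fill="none" stroke="#0000ff"/>
  <polygon points="177.8086,12.0755 100.2557,23.9358 97.0595,64.6942 9.8000,17.7491" fill="none" stroke="#ff0000"/>
  <polygon points="61.5028,40.7696 95.6938,33.2394 85.1197,66.6148" fill="none" stroke="#ff0000"/>
  <polygon points="47.7373,4.1514 125.4118,4.1514 125.4118,17.0979 47.7373,17.0979" fill="none" stroke="#ff0000"/>
</svg>

Each laser-on run becomes one SVG element. Flip Y back into SVG space with y_svg = 80.5786 − y_machine.

Run 1: S493 ⇒ score layer `#0000ff`. The run returns to its start, so emit a `<polygon>` with points (Y-flipped): 120.3575,6.7477 264.6313,6.7477 264.6313,43.7289 120.3575,43.7289.

Run 2: power S242 maps to stroke `#ff0000` (engrave). The run returns to its start, so emit a `<polygon>` with points (Y-flipped): 177.8086,12.0755 100.2557,23.9358 97.0595,64.6942 9.8000,17.7491.

Run 3: power S242 maps to stroke `#ff0000` (engrave). The run returns to its start, so emit a `<polygon>` with points (Y-flipped): 61.5028,40.7696 95.6938,33.2394 85.1197,66.6148.

Run 4: the run's S242 means `#ff0000` (engrave). The run returns to its start, so emit a `<polygon>` with points (Y-flipped): 47.7373,4.1514 125.4118,4.1514 125.4118,17.0979 47.7373,17.0979.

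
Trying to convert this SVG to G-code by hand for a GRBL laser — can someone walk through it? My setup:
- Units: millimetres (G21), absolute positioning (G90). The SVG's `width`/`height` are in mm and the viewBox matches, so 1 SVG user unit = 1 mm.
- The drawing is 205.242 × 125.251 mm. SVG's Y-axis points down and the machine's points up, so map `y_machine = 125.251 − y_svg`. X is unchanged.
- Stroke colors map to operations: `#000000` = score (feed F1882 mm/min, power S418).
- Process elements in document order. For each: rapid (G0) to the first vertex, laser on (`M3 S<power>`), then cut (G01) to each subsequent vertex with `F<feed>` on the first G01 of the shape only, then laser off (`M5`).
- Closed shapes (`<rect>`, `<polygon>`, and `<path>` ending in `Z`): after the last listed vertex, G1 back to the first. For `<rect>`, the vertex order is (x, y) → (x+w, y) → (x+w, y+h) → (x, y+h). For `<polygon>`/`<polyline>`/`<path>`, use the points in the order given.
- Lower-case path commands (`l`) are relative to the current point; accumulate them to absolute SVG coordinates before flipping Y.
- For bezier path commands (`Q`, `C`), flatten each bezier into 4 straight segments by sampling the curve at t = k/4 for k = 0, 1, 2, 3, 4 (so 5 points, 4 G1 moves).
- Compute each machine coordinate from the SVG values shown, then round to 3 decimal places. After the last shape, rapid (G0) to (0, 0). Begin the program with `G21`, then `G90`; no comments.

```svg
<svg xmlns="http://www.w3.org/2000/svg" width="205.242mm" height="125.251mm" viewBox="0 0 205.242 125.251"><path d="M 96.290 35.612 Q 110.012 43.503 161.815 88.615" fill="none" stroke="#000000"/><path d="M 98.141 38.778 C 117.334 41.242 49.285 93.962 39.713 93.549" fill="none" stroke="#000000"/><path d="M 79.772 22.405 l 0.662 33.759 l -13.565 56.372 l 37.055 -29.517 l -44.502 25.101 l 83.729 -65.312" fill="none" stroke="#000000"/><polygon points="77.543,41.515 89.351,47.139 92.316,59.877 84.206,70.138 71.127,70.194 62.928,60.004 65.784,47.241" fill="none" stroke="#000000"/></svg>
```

G21
G90
G0 X96.290 Y89.639
M3 S418
G01 X105.531 Y83.367 F1882
G01 X119.532 Y72.443
G01 X138.294 Y56.866
G01 X161.815 Y36.636
M5
G0 X98.141 Y86.473
M3 S418
G01 X98.455 Y76.817 F1882
G01 X79.714 Y58.009
G01 X55.580 Y39.739
G01 X39.713 Y31.702
M5
G0 X79.772 Y102.846
M3 S418
G01 X80.434 Y69.087 F1882
G01 X66.869 Y12.715
G01 X103.924 Y42.232
G01 X59.422 Y17.131
G01 X143.151 Y82.443
M5
G0 X77.543 Y83.736
M3 S418
G01 X89.351 Y78.112 F1882
G01 X92.316 Y65.374
G01 X84.206 Y55.113
G01 X71.127 Y55.057
G01 X62.928 Y65.247
G01 X65.784 Y78.010
G01 X77.543 Y83.736
M5
G0 X0.000 Y0.000

viewBox `0 0 205.242 125.251` with mm width/height → 1 unit = 1 mm. Flip: y_m = 125.251 − y_svg.

**Shape 1** — `<path>` quadratic bezier, stroke `#000000` → score (S418, F1882). Control points (SVG): P0=(96.290,35.612), P1=(110.012,43.503), P2=(161.815,88.615); sampled at t=k/4. Machine vertices: (96.290,89.639) → (105.531,83.367) → (119.532,72.443) → (138.294,56.866) → (161.815,36.636). Open path.

**Shape 2** — `<path>` cubic bezier, stroke `#000000` → score (S418, F1882). Control points (SVG): P0=(98.141,38.778), P1=(117.334,41.242), P2=(49.285,93.962), P3=(39.713,93.549); sampled at t=k/4. Machine vertices: (98.141,86.473) → (98.455,76.817) → (79.714,58.009) → (55.580,39.739) → (39.713,31.702). Open path.

**Shape 3** — `<path>` open polyline, stroke `#000000` → score (S418, F1882). Machine vertices: (79.772,102.846) → (80.434,69.087) → (66.869,12.715) → (103.924,42.232) → (59.422,17.131) → (143.151,82.443). Open path.

**Shape 4** — `<polygon>` regular polygon, stroke `#000000` → score (S418, F1882). Machine vertices: (77.543,83.736) → (89.351,78.112) → (92.316,65.374) → (84.206,55.113) → (71.127,55.057) → (62.928,65.247) → (65.784,78.010) → (77.543,83.736). Closed: final G1 returns to the first vertex.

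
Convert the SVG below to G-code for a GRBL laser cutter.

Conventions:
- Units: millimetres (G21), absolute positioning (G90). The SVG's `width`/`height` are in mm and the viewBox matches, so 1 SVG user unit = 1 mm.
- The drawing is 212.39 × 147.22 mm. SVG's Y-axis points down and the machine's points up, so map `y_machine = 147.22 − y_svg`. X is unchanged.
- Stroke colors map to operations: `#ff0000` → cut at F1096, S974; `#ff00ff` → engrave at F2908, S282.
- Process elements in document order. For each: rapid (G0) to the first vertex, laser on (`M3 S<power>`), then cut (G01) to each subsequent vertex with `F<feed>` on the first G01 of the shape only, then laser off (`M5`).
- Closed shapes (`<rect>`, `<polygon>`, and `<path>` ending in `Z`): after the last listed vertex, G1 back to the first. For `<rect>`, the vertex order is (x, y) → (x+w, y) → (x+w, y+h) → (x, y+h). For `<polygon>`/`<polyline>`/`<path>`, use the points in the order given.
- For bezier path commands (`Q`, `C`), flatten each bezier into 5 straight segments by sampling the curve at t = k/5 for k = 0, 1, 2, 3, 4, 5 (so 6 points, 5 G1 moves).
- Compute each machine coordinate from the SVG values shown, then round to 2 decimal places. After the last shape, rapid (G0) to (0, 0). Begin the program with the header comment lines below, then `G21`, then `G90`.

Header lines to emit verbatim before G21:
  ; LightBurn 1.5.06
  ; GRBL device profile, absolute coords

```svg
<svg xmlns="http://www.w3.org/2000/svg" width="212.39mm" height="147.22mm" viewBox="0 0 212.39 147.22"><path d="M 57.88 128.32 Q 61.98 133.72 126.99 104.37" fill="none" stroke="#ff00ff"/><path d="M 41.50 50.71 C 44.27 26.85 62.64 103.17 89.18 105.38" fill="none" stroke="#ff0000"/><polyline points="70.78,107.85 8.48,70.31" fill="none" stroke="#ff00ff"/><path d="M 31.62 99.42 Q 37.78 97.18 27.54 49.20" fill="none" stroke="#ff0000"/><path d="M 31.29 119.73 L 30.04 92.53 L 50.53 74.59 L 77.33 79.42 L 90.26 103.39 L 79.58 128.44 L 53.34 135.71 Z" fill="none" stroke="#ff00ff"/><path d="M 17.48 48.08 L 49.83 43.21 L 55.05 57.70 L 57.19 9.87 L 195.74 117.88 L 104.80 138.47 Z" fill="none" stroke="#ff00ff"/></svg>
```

1 u = 1 mm; y_m = 147.22 − y.

[1] `<path>` quadratic bezier, #ff00ff→engrave S282 F2908: (57.88,18.90) → (61.96,18.13) → (70.91,20.14) → (84.73,24.93) → (103.42,32.50) → (126.99,42.85)

[2] `<path>` cubic bezier, #ff0000→cut S974 F1096: (41.50,96.51) → (44.97,100.20) → (51.84,88.21) → (61.73,68.91) → (74.30,50.66) → (89.18,41.84)

[3] `<polyline>` line segment, #ff00ff→engrave S282 F2908: (70.78,39.37) → (8.48,76.91)

[4] `<path>` quadratic bezier, #ff0000→cut S974 F1096: (31.62,47.80) → (33.43,50.53) → (33.92,56.91) → (33.11,66.95) → (30.98,80.66) → (27.54,98.02)

[5] `<path>` regular polygon, #ff00ff→engrave S282 F2908: (31.29,27.49) → (30.04,54.69) → (50.53,72.63) → (77.33,67.80) → (90.26,43.83) → (79.58,18.78) → (53.34,11.51) → (31.29,27.49) (closed)

[6] `<path>` closed polygon, #ff00ff→engrave S282 F2908: (17.48,99.14) → (49.83,104.01) → (55.05,89.52) → (57.19,137.35) → (195.74,29.34) → (104.80,8.75) → (17.48,99.14) (closed)

; LightBurn 1.5.06
; GRBL device profile, absolute coords
G21
G90
G0 X57.88 Y18.90
M3 S282
G01 X61.96 Y18.13 F2908
G01 X70.91 Y20.14
G01 X84.73 Y24.93
G01 X103.42 Y32.50
G01 X126.99 Y42.85
M5
G0 X41.50 Y96.51
M3 S974
G01 X44.97 Y100.20 F1096
G01 X51.84 Y88.21
G01 X61.73 Y68.91
G01 X74.30 Y50.66
G01 X89.18 Y41.84
M5
G0 X70.78 Y39.37
M3 S282
G01 X8.48 Y76.91 F2908
M5
G0 X31.62 Y47.80
M3 S974
G01 X33.43 Y50.53 F1096
G01 X33.92 Y56.91
G01 X33.11 Y66.95
G01 X30.98 Y80.66
G01 X27.54 Y98.02
M5
G0 X31.29 Y27.49
M3 S282
G01 X30.04 Y54.69 F2908
G01 X50.53 Y72.63
G01 X77.33 Y67.80
G01 X90.26 Y43.83
G01 X79.58 Y18.78
G01 X53.34 Y11.51
G01 X31.29 Y27.49
M5
G0 X17.48 Y99.14
M3 S282
G01 X49.83 Y104.01 F2908
G01 X55.05 Y89.52
G01 X57.19 Y137.35
G01 X195.74 Y29.34
G01 X104.80 Y8.75
G01 X17.48 Y99.14
M5
G0 X0.00 Y0.00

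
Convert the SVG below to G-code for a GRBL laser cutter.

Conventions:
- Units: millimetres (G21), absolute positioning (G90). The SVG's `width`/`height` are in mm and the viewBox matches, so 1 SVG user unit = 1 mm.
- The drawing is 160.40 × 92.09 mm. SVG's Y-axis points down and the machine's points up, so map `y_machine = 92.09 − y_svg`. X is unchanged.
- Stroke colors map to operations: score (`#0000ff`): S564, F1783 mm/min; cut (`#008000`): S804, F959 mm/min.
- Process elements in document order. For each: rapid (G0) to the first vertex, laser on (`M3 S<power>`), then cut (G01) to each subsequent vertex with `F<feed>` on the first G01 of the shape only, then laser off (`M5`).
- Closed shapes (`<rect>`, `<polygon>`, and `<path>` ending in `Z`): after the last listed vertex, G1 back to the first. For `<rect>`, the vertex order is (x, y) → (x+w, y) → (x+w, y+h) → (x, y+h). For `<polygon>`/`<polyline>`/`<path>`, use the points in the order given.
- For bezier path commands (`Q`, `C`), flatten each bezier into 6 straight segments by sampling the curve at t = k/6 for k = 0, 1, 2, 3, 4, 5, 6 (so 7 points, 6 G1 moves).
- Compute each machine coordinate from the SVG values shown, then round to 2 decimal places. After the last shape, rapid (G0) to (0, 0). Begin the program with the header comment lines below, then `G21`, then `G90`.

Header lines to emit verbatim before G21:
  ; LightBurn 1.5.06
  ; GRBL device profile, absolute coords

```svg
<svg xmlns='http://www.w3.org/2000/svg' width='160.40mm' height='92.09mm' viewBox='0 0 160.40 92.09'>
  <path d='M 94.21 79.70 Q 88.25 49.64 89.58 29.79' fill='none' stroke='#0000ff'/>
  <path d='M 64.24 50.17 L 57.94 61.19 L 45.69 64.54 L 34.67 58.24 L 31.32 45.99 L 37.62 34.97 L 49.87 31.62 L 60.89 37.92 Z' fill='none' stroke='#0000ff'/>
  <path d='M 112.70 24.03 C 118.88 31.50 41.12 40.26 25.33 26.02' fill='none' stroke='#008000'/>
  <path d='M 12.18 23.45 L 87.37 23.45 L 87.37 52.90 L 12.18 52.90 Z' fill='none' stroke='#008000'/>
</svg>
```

viewBox `0 0 160.40 92.09` with mm width/height → 1 unit = 1 mm. Flip: y_m = 92.09 − y_svg.

**Shape 1** — `<path>` quadratic bezier, stroke `#0000ff` → score (S564, F1783). Control points (SVG): P0=(94.21,79.70), P1=(88.25,49.64), P2=(89.58,29.79); sampled at t=k/6. Machine vertices: (94.21,12.39) → (92.43,22.13) → (91.05,31.30) → (90.07,39.90) → (89.50,47.93) → (89.34,55.40) → (89.58,62.30). Open path.

**Shape 2** — `<path>` regular polygon, stroke `#0000ff` → score (S564, F1783). Machine vertices: (64.24,41.92) → (57.94,30.90) → (45.69,27.55) → (34.67,33.85) → (31.32,46.10) → (37.62,57.12) → (49.87,60.47) → (60.89,54.17) → (64.24,41.92). Closed: final G1 returns to the first vertex.

**Shape 3** — `<path>` cubic bezier, stroke `#008000` → cut (S804, F959). Control points (SVG): P0=(112.70,24.03), P1=(118.88,31.50), P2=(41.12,40.26), P3=(25.33,26.02); sampled at t=k/6. Machine vertices: (112.70,68.06) → (109.47,64.33) → (96.30,61.06) → (77.25,58.92) → (56.37,58.60) → (37.71,60.75) → (25.33,66.07). Open path.

**Shape 4** — `<path>` rectangle, stroke `#008000` → cut (S804, F959). Machine vertices: (12.18,68.64) → (87.37,68.64) → (87.37,39.19) → (12.18,39.19) → (12.18,68.64). Closed: final G1 returns to the first vertex.

; LightBurn 1.5.06
; GRBL device profile, absolute coords
G21
G90
G0 X94.21 Y12.39
M3 S564
G01 X92.43 Y22.13 F1783
G01 X91.05 Y31.30
G01 X90.07 Y39.90
G01 X89.50 Y47.93
G01 X89.34 Y55.40
G01 X89.58 Y62.30
M5
G0 X64.24 Y41.92
M3 S564
G01 X57.94 Y30.90 F1783
G01 X45.69 Y27.55
G01 X34.67 Y33.85
G01 X31.32 Y46.10
G01 X37.62 Y57.12
G01 X49.87 Y60.47
G01 X60.89 Y54.17
G01 X64.24 Y41.92
M5
G0 X112.70 Y68.06
M3 S804
G01 X109.47 Y64.33 F959
G01 X96.30 Y61.06
G01 X77.25 Y58.92
G01 X56.37 Y58.60
G01 X37.71 Y60.75
G01 X25.33 Y66.07
M5
G0 X12.18 Y68.64
M3 S804
G01 X87.37 Y68.64 F959
G01 X87.37 Y39.19
G01 X12.18 Y39.19
G01 X12.18 Y68.64
M5
G0 X0.00 Y0.00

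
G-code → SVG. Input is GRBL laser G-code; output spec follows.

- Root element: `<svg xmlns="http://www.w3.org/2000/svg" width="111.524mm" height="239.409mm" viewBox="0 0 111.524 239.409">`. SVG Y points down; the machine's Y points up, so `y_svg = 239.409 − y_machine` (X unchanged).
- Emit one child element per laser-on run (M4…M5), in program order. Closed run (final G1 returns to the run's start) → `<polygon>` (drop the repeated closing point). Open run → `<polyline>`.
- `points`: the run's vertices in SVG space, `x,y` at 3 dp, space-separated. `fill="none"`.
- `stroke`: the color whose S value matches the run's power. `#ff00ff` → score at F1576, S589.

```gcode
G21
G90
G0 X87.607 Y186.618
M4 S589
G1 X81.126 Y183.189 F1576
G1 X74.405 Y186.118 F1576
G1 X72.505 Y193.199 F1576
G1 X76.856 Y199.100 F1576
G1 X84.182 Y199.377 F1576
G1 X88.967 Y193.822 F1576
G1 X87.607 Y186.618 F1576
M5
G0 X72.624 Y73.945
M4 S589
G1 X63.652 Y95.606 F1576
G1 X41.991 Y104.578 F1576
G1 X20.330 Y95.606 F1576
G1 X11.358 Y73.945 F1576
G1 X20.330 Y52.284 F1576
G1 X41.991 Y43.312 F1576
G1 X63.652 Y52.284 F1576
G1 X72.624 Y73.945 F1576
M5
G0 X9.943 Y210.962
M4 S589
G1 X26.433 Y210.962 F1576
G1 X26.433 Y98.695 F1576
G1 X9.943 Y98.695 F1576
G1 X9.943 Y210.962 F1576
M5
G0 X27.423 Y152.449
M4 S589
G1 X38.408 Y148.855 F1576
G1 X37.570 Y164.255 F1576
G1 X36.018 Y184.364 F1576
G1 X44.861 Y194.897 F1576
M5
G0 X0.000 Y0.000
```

<svg xmlns="http://www.w3.org/2000/svg" width="111.524mm" height="239.409mm" viewBox="0 0 111.524 239.409">
  <polygon points="87.607,52.791 81.126,56.220 74.405,53.291 72.505,46.210 76.856,40.309 84.182,40.032 88.967,45.587" fill="none" stroke="#ff00ff"/>
  <polygon points="72.624,165.464 63.652,143.803 41.991,134.831 20.330,143.803 11.358,165.464 20.330,187.125 41.991,196.097 63.652,187.125" fill="none" stroke="#ff00ff"/>
  <polygon points="9.943,28.447 26.433,28.447 26.433,140.714 9.943,140.714" fill="none" stroke="#ff00ff"/>
  <polyline points="27.423,86.960 38.408,90.554 37.570,75.154 36.018,55.045 44.861,44.512" fill="none" stroke="#ff00ff"/>
</svg>

Each laser-on run becomes one SVG element. Flip Y back into SVG space with y_svg = 239.409 − y_machine. Every run uses S589, so all elements get stroke `#ff00ff` (score).

Run 1: The run returns to its start, so emit a `<polygon>` with points (Y-flipped): 87.607,52.791 81.126,56.220 74.405,53.291 72.505,46.210 76.856,40.309 84.182,40.032 88.967,45.587.

Run 2: The run returns to its start, so emit a `<polygon>` with points (Y-flipped): 72.624,165.464 63.652,143.803 41.991,134.831 20.330,143.803 11.358,165.464 20.330,187.125 41.991,196.097 63.652,187.125.

Run 3: The run returns to its start, so emit a `<polygon>` with points (Y-flipped): 9.943,28.447 26.433,28.447 26.433,140.714 9.943,140.714.

Run 4: The run is open, so emit a `<polyline>` with points (Y-flipped): 27.423,86.960 38.408,90.554 37.570,75.154 36.018,55.045 44.861,44.512.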